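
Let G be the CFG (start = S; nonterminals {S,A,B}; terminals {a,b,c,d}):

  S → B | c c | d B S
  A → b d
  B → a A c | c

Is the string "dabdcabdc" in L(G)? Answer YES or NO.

CNF form of G:
  S -> T1 X6 | T2 X5 | T3 T3 | c
  A -> T0 T1
  B -> T2 X4 | c
  T0 -> b
  T1 -> d
  T2 -> a
  T3 -> c
  X4 -> A T3
  X5 -> A T3
  X6 -> B S

Fill CYK table bottom-up:
  cell(0,0) d: {T1}  orig:{}
  cell(1,1) a: {T2}  orig:{}
  cell(2,2) b: {T0}  orig:{}
  cell(3,3) d: {T1}  orig:{}
  cell(4,4) c: {B,S,T3}  orig:{B,S}
  cell(5,5) a: {T2}  orig:{}
  cell(6,6) b: {T0}  orig:{}
  cell(7,7) d: {T1}  orig:{}
  cell(8,8) c: {B,S,T3}  orig:{B,S}
  cell(0,1) da: ∅
  cell(1,2) ab: ∅
  cell(2,3) bd: {A}
  cell(3,4) dc: ∅
  cell(4,5) ca: ∅
  cell(5,6) ab: ∅
  cell(6,7) bd: {A}
  cell(7,8) dc: ∅
  cell(0,2) dab: ∅
  cell(1,3) abd: ∅
  cell(2,4) bdc: {X4,X5}  orig:{}
  cell(3,5) dca: ∅
  cell(4,6) cab: ∅
  cell(5,7) abd: ∅
  cell(6,8) bdc: {X4,X5}  orig:{}
  cell(0,3) dabd: ∅
  cell(1,4) abdc: {B,S}
  cell(2,5) bdca: ∅
  cell(3,6) dcab: ∅
  cell(4,7) cabd: ∅
  cell(5,8) abdc: {B,S}
  cell(0,4) dabdc: ∅
  cell(1,5) abdca: ∅
  cell(2,6) bdcab: ∅
  cell(3,7) dcabd: ∅
  cell(4,8) cabdc: {X6}  orig:{}
  cell(0,5) dabdca: ∅
  cell(1,6) abdcab: ∅
  cell(2,7) bdcabd: ∅
  cell(3,8) dcabdc: {S}
  cell(0,6) dabdcab: ∅
  cell(1,7) abdcabd: ∅
  cell(2,8) bdcabdc: ∅
  cell(0,7) dabdcabd: ∅
  cell(1,8) abdcabdc: {X6}  orig:{}
  cell(0,8) dabdcabdc: {S}

S ∈ T[0,8] ⇒ YES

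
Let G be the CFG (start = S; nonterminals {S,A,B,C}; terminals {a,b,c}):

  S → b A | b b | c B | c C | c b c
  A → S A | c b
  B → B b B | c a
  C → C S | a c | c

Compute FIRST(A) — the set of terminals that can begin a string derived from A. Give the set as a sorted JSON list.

FIRST sets, iterate to fixpoint:
round 1:
  A via A→c b: +{c}
  B via B→c a: +{c}
  C via C→a c: +{a}
  C via C→c: +{c}
  S via S→b A: +{b}
  S via S→c B: +{c}
  S: {b,c}  A: {c}  B: {c}  C: {a,c}
round 2:
  A via A→S A: +{b}
  S: {b,c}  A: {b,c}  B: {c}  C: {a,c}
round 3: (stable)
  S: {b,c}  A: {b,c}  B: {c}  C: {a,c}

FIRST(A) = ["b", "c"]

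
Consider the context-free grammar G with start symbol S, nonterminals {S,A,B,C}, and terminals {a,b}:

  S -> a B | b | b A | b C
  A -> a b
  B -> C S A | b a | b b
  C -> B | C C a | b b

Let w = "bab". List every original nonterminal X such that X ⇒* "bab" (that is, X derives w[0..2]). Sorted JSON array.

Convert to CNF:
  S -> T0 B | T1 A | T1 C | b
  A -> T0 T1
  B -> C X2 | T1 T0 | T1 T1
  C -> C X3 | C X4 | T1 T0 | T1 T1
  T0 -> a
  T1 -> b
  X2 -> S A
  X3 -> C T0
  X4 -> S A

CYK table (by increasing span), restricted to cells inside w[0..2]:
  T[0,0] 'b' = {S,T1}  orig:{S}
  T[1,1] 'a' = {T0}  orig:{}
  T[2,2] 'b' = {S,T1}  orig:{S}
  T[0,1] 'ba' = {B,C}
  T[1,2] 'ab' = {A}
  T[0,2] 'bab' = {S,X2,X4}  orig:{S}

Original NTs in T[0,2] deriving "bab": ["S"]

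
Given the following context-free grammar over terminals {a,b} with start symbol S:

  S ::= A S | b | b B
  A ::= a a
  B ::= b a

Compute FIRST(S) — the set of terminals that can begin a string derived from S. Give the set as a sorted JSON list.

FIRST iteration:
[1]
  A via A→a a: +{a}
  B via B→b a: +{b}
  S via S→A S: +{a}
  S via S→b: +{b}
  S: {a,b}  A: {a}  B: {b}
[2] — fixpoint
  S: {a,b}  A: {a}  B: {b}

FIRST(S) = ["a", "b"]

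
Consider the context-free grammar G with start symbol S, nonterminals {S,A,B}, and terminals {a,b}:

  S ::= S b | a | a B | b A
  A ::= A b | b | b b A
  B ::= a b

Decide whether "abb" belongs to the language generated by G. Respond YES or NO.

CNF form of G:
  S -> S T0 | T0 A | T1 B | a
  A -> A T0 | T0 X2 | b
  B -> T1 T0
  T0 -> b
  T1 -> a
  X2 -> T0 A

CYK table (by increasing span):
  [0..0]={S,T1}  "a"  orig:{S}
  [1..1]={A,T0}  "b"  orig:{A}
  [2..2]={A,T0}  "b"  orig:{A}
  [0..1]={B,S}  "ab"
  [1..2]={A,S,X2}  "bb"  orig:{A,S}
  [0..2]={S}  "abb"

S ∈ T[0,2] ⇒ YES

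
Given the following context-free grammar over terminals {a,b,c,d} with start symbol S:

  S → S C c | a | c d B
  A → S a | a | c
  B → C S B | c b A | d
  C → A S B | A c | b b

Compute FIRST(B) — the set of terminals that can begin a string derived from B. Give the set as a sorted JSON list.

Compute FIRST by fixpoint:
[1]
  A via A→a: +{a}
  A via A→c: +{c}
  B via B→c b A: +{c}
  B via B→d: +{d}
  C via C→A S B: +{a,c}
  C via C→b b: +{b}
  S via S→a: +{a}
  S via S→c d B: +{c}
  S: {a,c}  A: {a,c}  B: {c,d}  C: {a,b,c}
[2]
  B via B→C S B: +{a,b}
  S: {a,c}  A: {a,c}  B: {a,b,c,d}  C: {a,b,c}
[3] — fixpoint
  S: {a,c}  A: {a,c}  B: {a,b,c,d}  C: {a,b,c}

FIRST(B) = ["a", "b", "c", "d"]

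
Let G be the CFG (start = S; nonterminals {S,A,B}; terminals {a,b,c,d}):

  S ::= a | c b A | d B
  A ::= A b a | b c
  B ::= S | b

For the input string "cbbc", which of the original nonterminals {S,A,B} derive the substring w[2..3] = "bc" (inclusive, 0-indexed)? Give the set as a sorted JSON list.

Convert to CNF:
  S -> T2 X6 | T3 B | a
  A -> A X4 | T0 T2
  B -> T2 X5 | T3 B | a | b
  T0 -> b
  T1 -> a
  T2 -> c
  T3 -> d
  X4 -> T0 T1
  X5 -> T0 A
  X6 -> T0 A

CYK table (by increasing span) — only the sub-triangle for w[2..3]:
  cell(2,2) b: {B,T0}  orig:{B}
  cell(3,3) c: {T2}  orig:{}
  cell(2,3) bc: {A}

Original NTs in T[2,3] deriving "bc": ["A"]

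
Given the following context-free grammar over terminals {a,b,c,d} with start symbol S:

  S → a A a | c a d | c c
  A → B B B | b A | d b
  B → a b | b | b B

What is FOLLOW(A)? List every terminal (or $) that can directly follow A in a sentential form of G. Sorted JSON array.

FIRST sets, iterate to fixpoint:
iter 1:
  A via A→b A: +{b}
  A via A→d b: +{d}
  B via B→a b: +{a}
  B via B→b: +{b}
  S via S→a A a: +{a}
  S via S→c a d: +{c}
  S: {a,c}  A: {b,d}  B: {a,b}
iter 2:
  A via A→B B B: +{a}
  S: {a,c}  A: {a,b,d}  B: {a,b}
iter 3: done
  S: {a,c}  A: {a,b,d}  B: {a,b}

FOLLOW iteration:
seed FOLLOW(S) with $
[1]
  A→B B B: FOLLOW(B) ⊇ FIRST(B) = {a,b}; new: +{a,b}
  S→a A a: FOLLOW(A) ⊇ FIRST(a) = {a}; new: +{a}
  S: {$}  A: {a}  B: {a,b}
[2] — fixpoint
  S: {$}  A: {a}  B: {a,b}

FOLLOW(A) = ["a"]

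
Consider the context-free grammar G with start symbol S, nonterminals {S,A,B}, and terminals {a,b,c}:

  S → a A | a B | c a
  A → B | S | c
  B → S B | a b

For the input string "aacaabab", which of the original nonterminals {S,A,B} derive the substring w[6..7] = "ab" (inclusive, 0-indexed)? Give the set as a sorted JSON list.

Convert to CNF:
  S -> T0 A | T0 B | T2 T0
  A -> S B | T0 A | T0 B | T0 T1 | T2 T0 | c
  B -> S B | T0 T1
  T0 -> a
  T1 -> b
  T2 -> c

CYK table (by increasing span) — only the sub-triangle for w[6..7]:
  [6..6]={T0}  "a"  orig:{}
  [7..7]={T1}  "b"  orig:{}
  [6..7]={A,B}  "ab"

Original NTs in T[6,7] deriving "ab": ["A", "B"]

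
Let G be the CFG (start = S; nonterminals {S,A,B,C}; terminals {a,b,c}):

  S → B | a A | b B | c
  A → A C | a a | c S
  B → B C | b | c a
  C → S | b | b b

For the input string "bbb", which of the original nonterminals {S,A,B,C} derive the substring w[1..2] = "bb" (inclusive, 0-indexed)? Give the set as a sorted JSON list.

Convert to CNF:
  S -> B C | T0 A | T1 T0 | T2 B | b | c
  A -> A C | T0 T0 | T1 S
  B -> B C | T1 T0 | b
  C -> B C | T0 A | T1 T0 | T2 B | T2 T2 | b | c
  T0 -> a
  T1 -> c
  T2 -> b

CYK table (by increasing span) (cells [i..j] with 1 ≤ i ≤ j ≤ 2 only):
  [1..1]={B,C,S,T2}  "b"  orig:{B,C,S}
  [2..2]={B,C,S,T2}  "b"  orig:{B,C,S}
  [1..2]={B,C,S}  "bb"

Original NTs in T[1,2] deriving "bb": ["B", "C", "S"]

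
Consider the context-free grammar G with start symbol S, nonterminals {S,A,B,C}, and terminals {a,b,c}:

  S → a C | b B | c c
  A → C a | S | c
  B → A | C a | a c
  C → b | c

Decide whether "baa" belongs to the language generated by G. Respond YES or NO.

CNF form of G:
  S -> T0 C | T1 B | T2 T2
  A -> C T0 | T0 C | T1 B | T2 T2 | c
  B -> C T0 | T0 C | T0 T2 | T1 B | T2 T2 | c
  C -> b | c
  T0 -> a
  T1 -> b
  T2 -> c

CYK fill:
  T[0,0] 'b' = {C,T1}  orig:{C}
  T[1,1] 'a' = {T0}  orig:{}
  T[2,2] 'a' = {T0}  orig:{}
  T[0,1] 'ba' = {A,B}
  T[1,2] 'aa' = ∅
  T[0,2] 'baa' = ∅

S ∉ T[0,2] ⇒ NO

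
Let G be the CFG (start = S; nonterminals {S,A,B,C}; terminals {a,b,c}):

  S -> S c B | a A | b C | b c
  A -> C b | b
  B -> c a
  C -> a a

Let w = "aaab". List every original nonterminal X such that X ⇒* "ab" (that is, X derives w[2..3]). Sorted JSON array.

CNF form of G:
  S -> S X3 | T0 C | T0 T1 | T2 A
  A -> C T0 | b
  B -> T1 T2
  C -> T2 T2
  T0 -> b
  T1 -> c
  T2 -> a
  X3 -> T1 B

CYK table (by increasing span), restricted to cells inside w[2..3]:
  T[2,2] 'a' = {T2}  orig:{}
  T[3,3] 'b' = {A,T0}  orig:{A}
  T[2,3] 'ab' = {S}

Original NTs in T[2,3] deriving "ab": ["S"]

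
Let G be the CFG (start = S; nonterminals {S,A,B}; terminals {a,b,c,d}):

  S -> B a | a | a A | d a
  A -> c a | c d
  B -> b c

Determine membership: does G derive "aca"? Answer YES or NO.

Convert to CNF:
  S -> B T1 | T1 A | T2 T1 | a
  A -> T0 T1 | T0 T2
  B -> T3 T0
  T0 -> c
  T1 -> a
  T2 -> d
  T3 -> b

CYK fill:
  [0..0]={S,T1}  "a"  orig:{S}
  [1..1]={T0}  "c"  orig:{}
  [2..2]={S,T1}  "a"  orig:{S}
  [0..1]=∅  "ac"
  [1..2]={A}  "ca"
  [0..2]={S}  "aca"

S ∈ T[0,2] ⇒ YES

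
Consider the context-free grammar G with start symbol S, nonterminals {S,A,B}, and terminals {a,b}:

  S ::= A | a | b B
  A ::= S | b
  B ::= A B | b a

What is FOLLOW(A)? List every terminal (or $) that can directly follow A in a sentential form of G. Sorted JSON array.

FIRST sets, iterate to fixpoint:
[1]
  A via A→b: +{b}
  B via B→A B: +{b}
  S via S→A: +{b}
  S via S→a: +{a}
  FIRST[S]={a,b}  FIRST[A]={b}  FIRST[B]={b}
[2]
  A via A→S: +{a}
  B via B→A B: +{a}
  FIRST[S]={a,b}  FIRST[A]={a,b}  FIRST[B]={a,b}
[3] (no change)
  FIRST[S]={a,b}  FIRST[A]={a,b}  FIRST[B]={a,b}

FOLLOW sets:
initialize: $ ∈ FOLLOW(S)
round 1:
  B→A B: FOLLOW(A) ⊇ FIRST(B) = {a,b}; new: +{a,b}
  S→A: FOLLOW(A) ⊇ FOLLOW(S) ⊇ {$}; new: +{$}
  S→b B: FOLLOW(B) ⊇ FOLLOW(S) ⊇ {$}; new: +{$}
  S: {$}  A: {$,a,b}  B: {$}
round 2:
  A→S: FOLLOW(S) ⊇ FOLLOW(A) ⊇ {$,a,b}; new: +{a,b}
  S→b B: FOLLOW(B) ⊇ FOLLOW(S) ⊇ {$,a,b}; new: +{a,b}
  S: {$,a,b}  A: {$,a,b}  B: {$,a,b}
round 3: — fixpoint
  S: {$,a,b}  A: {$,a,b}  B: {$,a,b}

FOLLOW(A) = ["$", "a", "b"]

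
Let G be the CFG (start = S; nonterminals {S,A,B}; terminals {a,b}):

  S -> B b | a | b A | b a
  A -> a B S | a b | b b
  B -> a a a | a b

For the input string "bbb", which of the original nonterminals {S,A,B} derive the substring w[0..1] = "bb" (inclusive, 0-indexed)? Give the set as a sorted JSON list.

Convert to CNF:
  S -> B T1 | T1 A | T1 T0 | a
  A -> T0 T1 | T0 X2 | T1 T1
  B -> T0 T1 | T0 X3
  T0 -> a
  T1 -> b
  X2 -> B S
  X3 -> T0 T0

Fill CYK table bottom-up, restricted to cells inside w[0..1]:
  [0..0]={T1}  "b"  orig:{}
  [1..1]={T1}  "b"  orig:{}
  [0..1]={A}  "bb"

Original NTs in T[0,1] deriving "bb": ["A"]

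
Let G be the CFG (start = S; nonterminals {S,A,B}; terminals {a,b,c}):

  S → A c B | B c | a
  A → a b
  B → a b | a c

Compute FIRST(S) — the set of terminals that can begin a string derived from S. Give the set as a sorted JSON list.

Compute FIRST by fixpoint:
round 1:
  A via A→a b: +{a}
  B via B→a b: +{a}
  S via S→A c B: +{a}
  FIRST[S]={a}  FIRST[A]={a}  FIRST[B]={a}
round 2: done
  FIRST[S]={a}  FIRST[A]={a}  FIRST[B]={a}

FIRST(S) = ["a"]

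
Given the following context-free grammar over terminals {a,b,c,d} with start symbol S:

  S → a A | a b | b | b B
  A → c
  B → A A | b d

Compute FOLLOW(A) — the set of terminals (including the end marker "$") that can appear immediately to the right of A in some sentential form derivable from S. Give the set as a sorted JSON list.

FIRST iteration:
round 1:
  A via A→c: +{c}
  B via B→A A: +{c}
  B via B→b d: +{b}
  S via S→a A: +{a}
  S via S→b: +{b}
  FIRST(S)={a,b}  FIRST(A)={c}  FIRST(B)={b,c}
round 2: (no change)
  FIRST(S)={a,b}  FIRST(A)={c}  FIRST(B)={b,c}

FOLLOW iteration:
initialize: $ ∈ FOLLOW(S)
[1]
  B→A A: FOLLOW(A) ⊇ FIRST(A) = {c}; new: +{c}
  S→a A: FOLLOW(A) ⊇ FOLLOW(S) ⊇ {$}; new: +{$}
  S→b B: FOLLOW(B) ⊇ FOLLOW(S) ⊇ {$}; new: +{$}
  S: {$}  A: {$,c}  B: {$}
[2] (no change)
  S: {$}  A: {$,c}  B: {$}

FOLLOW(A) = ["$", "c"]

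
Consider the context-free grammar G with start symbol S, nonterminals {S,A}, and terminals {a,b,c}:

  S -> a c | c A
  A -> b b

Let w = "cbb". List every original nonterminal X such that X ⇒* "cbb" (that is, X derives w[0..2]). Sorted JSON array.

CNF form of G:
  S -> T1 T2 | T2 A
  A -> T0 T0
  T0 -> b
  T1 -> a
  T2 -> c

CYK fill (cells [i..j] with 0 ≤ i ≤ j ≤ 2 only):
  [0..0]={T2}  "c"  orig:{}
  [1..1]={T0}  "b"  orig:{}
  [2..2]={T0}  "b"  orig:{}
  [0..1]=∅  "cb"
  [1..2]={A}  "bb"
  [0..2]={S}  "cbb"

Original NTs in T[0,2] deriving "cbb": ["S"]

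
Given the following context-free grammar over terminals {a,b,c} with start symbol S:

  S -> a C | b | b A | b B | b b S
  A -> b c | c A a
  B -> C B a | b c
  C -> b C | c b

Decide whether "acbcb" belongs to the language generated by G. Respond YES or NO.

CNF form of G:
  S -> T0 A | T0 B | T0 X5 | T2 C | b
  A -> T0 T1 | T1 X3
  B -> C X4 | T0 T1
  C -> T0 C | T1 T0
  T0 -> b
  T1 -> c
  T2 -> a
  X3 -> A T2
  X4 -> B T2
  X5 -> T0 S

CYK table (by increasing span):
  cell(0,0) a: {T2}  orig:{}
  cell(1,1) c: {T1}  orig:{}
  cell(2,2) b: {S,T0}  orig:{S}
  cell(3,3) c: {T1}  orig:{}
  cell(4,4) b: {S,T0}  orig:{S}
  cell(0,1) ac: ∅
  cell(1,2) cb: {C}
  cell(2,3) bc: {A,B}
  cell(3,4) cb: {C}
  cell(0,2) acb: {S}
  cell(1,3) cbc: ∅
  cell(2,4) bcb: {C}
  cell(0,3) acbc: ∅
  cell(1,4) cbcb: ∅
  cell(0,4) acbcb: ∅

S ∉ T[0,4] ⇒ NO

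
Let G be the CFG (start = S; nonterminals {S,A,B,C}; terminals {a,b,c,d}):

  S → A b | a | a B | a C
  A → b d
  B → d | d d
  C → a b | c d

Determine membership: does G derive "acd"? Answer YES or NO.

Convert to CNF:
  S -> A T0 | T2 B | T2 C | a
  A -> T0 T1
  B -> T1 T1 | d
  C -> T2 T0 | T3 T1
  T0 -> b
  T1 -> d
  T2 -> a
  T3 -> c

CYK fill:
  [0..0]={S,T2}  "a"  orig:{S}
  [1..1]={T3}  "c"  orig:{}
  [2..2]={B,T1}  "d"  orig:{B}
  [0..1]=∅  "ac"
  [1..2]={C}  "cd"
  [0..2]={S}  "acd"

S ∈ T[0,2] ⇒ YES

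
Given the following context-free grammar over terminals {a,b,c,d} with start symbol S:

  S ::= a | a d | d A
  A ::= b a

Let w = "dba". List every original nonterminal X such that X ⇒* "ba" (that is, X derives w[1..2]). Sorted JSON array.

Convert to CNF:
  S -> T1 T2 | T2 A | a
  A -> T0 T1
  T0 -> b
  T1 -> a
  T2 -> d

CYK table (by increasing span), restricted to cells inside w[1..2]:
  [1..1]={T0}  "b"  orig:{}
  [2..2]={S,T1}  "a"  orig:{S}
  [1..2]={A}  "ba"

Original NTs in T[1,2] deriving "ba": ["A"]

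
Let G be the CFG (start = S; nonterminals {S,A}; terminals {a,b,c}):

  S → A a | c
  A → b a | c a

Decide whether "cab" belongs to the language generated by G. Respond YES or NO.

CNF form of G:
  S -> A T1 | c
  A -> T0 T1 | T2 T1
  T0 -> b
  T1 -> a
  T2 -> c

Fill CYK table bottom-up:
  [0..0]={S,T2}  "c"  orig:{S}
  [1..1]={T1}  "a"  orig:{}
  [2..2]={T0}  "b"  orig:{}
  [0..1]={A}  "ca"
  [1..2]=∅  "ab"
  [0..2]=∅  "cab"

S ∉ T[0,2] ⇒ NO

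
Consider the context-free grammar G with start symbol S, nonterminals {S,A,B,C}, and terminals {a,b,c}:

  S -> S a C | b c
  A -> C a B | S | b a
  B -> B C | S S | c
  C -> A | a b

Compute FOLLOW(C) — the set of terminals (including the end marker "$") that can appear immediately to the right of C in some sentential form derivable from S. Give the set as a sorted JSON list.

FIRST sets, iterate to fixpoint:
[1]
  A via A→b a: +{b}
  B via B→c: +{c}
  C via C→A: +{b}
  C via C→a b: +{a}
  S via S→b c: +{b}
  S: {b}  A: {b}  B: {c}  C: {a,b}
[2]
  A via A→C a B: +{a}
  B via B→S S: +{b}
  S: {b}  A: {a,b}  B: {b,c}  C: {a,b}
[3] (stable)
  S: {b}  A: {a,b}  B: {b,c}  C: {a,b}

Compute FOLLOW by fixpoint:
initialize: $ ∈ FOLLOW(S)
round 1:
  A→C a B: FOLLOW(C) ⊇ FIRST(a) = {a}; new: +{a}
  B→B C: FOLLOW(B) ⊇ FIRST(C) = {a,b}; new: +{a,b}
  B→B C: FOLLOW(C) ⊇ FOLLOW(B) ⊇ {a,b}; new: +{b}
  B→S S: FOLLOW(S) ⊇ FIRST(S) = {b}; new: +{b}
  B→S S: FOLLOW(S) ⊇ FOLLOW(B) ⊇ {a,b}; new: +{a}
  C→A: FOLLOW(A) ⊇ FOLLOW(C) ⊇ {a,b}; new: +{a,b}
  S→S a C: FOLLOW(C) ⊇ FOLLOW(S) ⊇ {$,a,b}; new: +{$}
  FOLLOW[S]={$,a,b}  FOLLOW[A]={a,b}  FOLLOW[B]={a,b}  FOLLOW[C]={$,a,b}
round 2:
  C→A: FOLLOW(A) ⊇ FOLLOW(C) ⊇ {$,a,b}; new: +{$}
  FOLLOW[S]={$,a,b}  FOLLOW[A]={$,a,b}  FOLLOW[B]={a,b}  FOLLOW[C]={$,a,b}
round 3:
  A→C a B: FOLLOW(B) ⊇ FOLLOW(A) ⊇ {$,a,b}; new: +{$}
  FOLLOW[S]={$,a,b}  FOLLOW[A]={$,a,b}  FOLLOW[B]={$,a,b}  FOLLOW[C]={$,a,b}
round 4: (stable)
  FOLLOW[S]={$,a,b}  FOLLOW[A]={$,a,b}  FOLLOW[B]={$,a,b}  FOLLOW[C]={$,a,b}

FOLLOW(C) = ["$", "a", "b"]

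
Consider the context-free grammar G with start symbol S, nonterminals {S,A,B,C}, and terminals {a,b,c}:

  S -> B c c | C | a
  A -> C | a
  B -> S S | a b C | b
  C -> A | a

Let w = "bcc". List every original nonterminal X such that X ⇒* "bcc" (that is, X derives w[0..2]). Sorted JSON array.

Convert to CNF:
  S -> B X4 | a
  A -> a
  B -> S S | T0 X3 | b
  C -> a
  T0 -> a
  T1 -> b
  T2 -> c
  X3 -> T1 C
  X4 -> T2 T2

Fill CYK table bottom-up — only the sub-triangle for w[0..2]:
  T[0,0] 'b' = {B,T1}  orig:{B}
  T[1,1] 'c' = {T2}  orig:{}
  T[2,2] 'c' = {T2}  orig:{}
  T[0,1] 'bc' = ∅
  T[1,2] 'cc' = {X4}  orig:{}
  T[0,2] 'bcc' = {S}

Original NTs in T[0,2] deriving "bcc": ["S"]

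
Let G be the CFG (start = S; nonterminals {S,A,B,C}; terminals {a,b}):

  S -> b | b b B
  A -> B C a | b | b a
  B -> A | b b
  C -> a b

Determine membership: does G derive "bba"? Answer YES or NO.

CNF form of G:
  S -> T1 X4 | b
  A -> B X2 | T1 T0 | b
  B -> B X3 | T1 T0 | T1 T1 | b
  C -> T0 T1
  T0 -> a
  T1 -> b
  X2 -> C T0
  X3 -> C T0
  X4 -> T1 B

Fill CYK table bottom-up:
  [0..0]={A,B,S,T1}  "b"  orig:{A,B,S}
  [1..1]={A,B,S,T1}  "b"  orig:{A,B,S}
  [2..2]={T0}  "a"  orig:{}
  [0..1]={B,X4}  "bb"  orig:{B}
  [1..2]={A,B}  "ba"
  [0..2]={X4}  "bba"  orig:{}

S ∉ T[0,2] ⇒ NO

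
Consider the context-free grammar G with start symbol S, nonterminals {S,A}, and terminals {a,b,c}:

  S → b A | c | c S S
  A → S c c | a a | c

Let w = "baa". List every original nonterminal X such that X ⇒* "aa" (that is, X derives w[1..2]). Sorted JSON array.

CNF form of G:
  S -> T0 X4 | T2 A | c
  A -> S X3 | T1 T1 | c
  T0 -> c
  T1 -> a
  T2 -> b
  X3 -> T0 T0
  X4 -> S S

CYK table (by increasing span), restricted to cells inside w[1..2]:
  cell(1,1) a: {T1}  orig:{}
  cell(2,2) a: {T1}  orig:{}
  cell(1,2) aa: {A}

Original NTs in T[1,2] deriving "aa": ["A"]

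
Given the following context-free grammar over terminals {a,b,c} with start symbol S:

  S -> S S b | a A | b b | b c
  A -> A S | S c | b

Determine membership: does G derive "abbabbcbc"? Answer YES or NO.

CNF form of G:
  S -> S X3 | T1 T0 | T1 T1 | T2 A
  A -> A S | S T0 | b
  T0 -> c
  T1 -> b
  T2 -> a
  X3 -> S T1

CYK fill:
  cell(0,0) a: {T2}  orig:{}
  cell(1,1) b: {A,T1}  orig:{A}
  cell(2,2) b: {A,T1}  orig:{A}
  cell(3,3) a: {T2}  orig:{}
  cell(4,4) b: {A,T1}  orig:{A}
  cell(5,5) b: {A,T1}  orig:{A}
  cell(6,6) c: {T0}  orig:{}
  cell(7,7) b: {A,T1}  orig:{A}
  cell(8,8) c: {T0}  orig:{}
  cell(0,1) ab: {S}
  cell(1,2) bb: {S}
  cell(2,3) ba: ∅
  cell(3,4) ab: {S}
  cell(4,5) bb: {S}
  cell(5,6) bc: {S}
  cell(6,7) cb: ∅
  cell(7,8) bc: {S}
  cell(0,2) abb: {X3}  orig:{}
  cell(1,3) bba: ∅
  cell(2,4) bab: {A}
  cell(3,5) abb: {X3}  orig:{}
  cell(4,6) bbc: {A}
  cell(5,7) bcb: {X3}  orig:{}
  cell(6,8) cbc: ∅
  cell(0,3) abba: ∅
  cell(1,4) bbab: ∅
  cell(2,5) babb: ∅
  cell(3,6) abbc: {S}
  cell(4,7) bbcb: ∅
  cell(5,8) bcbc: ∅
  cell(0,4) abbab: ∅
  cell(1,5) bbabb: {S}
  cell(2,6) babbc: {A}
  cell(3,7) abbcb: {S,X3}  orig:{S}
  cell(4,8) bbcbc: {A}
  cell(0,5) abbabb: ∅
  cell(1,6) bbabbc: {A}
  cell(2,7) babbcb: {A}
  cell(3,8) abbcbc: {A,S}
  cell(0,6) abbabbc: {S}
  cell(1,7) bbabbcb: {S}
  cell(2,8) babbcbc: {A}
  cell(0,7) abbabbcb: {X3}  orig:{}
  cell(1,8) bbabbcbc: {A}
  cell(0,8) abbabbcbc: {S}

S ∈ T[0,8] ⇒ YES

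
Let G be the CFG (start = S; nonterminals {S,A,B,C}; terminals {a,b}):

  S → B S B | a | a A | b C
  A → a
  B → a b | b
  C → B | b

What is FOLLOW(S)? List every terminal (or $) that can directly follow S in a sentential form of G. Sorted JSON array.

FIRST sets, iterate to fixpoint:
[1]
  A via A→a: +{a}
  B via B→a b: +{a}
  B via B→b: +{b}
  C via C→B: +{a,b}
  S via S→B S B: +{a,b}
  S: {a,b}  A: {a}  B: {a,b}  C: {a,b}
[2] — fixpoint
  S: {a,b}  A: {a}  B: {a,b}  C: {a,b}

Compute FOLLOW by fixpoint:
seed FOLLOW(S) with $
pass 1:
  S→B S B: FOLLOW(B) ⊇ FIRST(S) = {a,b}; new: +{a,b}
  S→B S B: FOLLOW(S) ⊇ FIRST(B) = {a,b}; new: +{a,b}
  S→B S B: FOLLOW(B) ⊇ FOLLOW(S) ⊇ {$,a,b}; new: +{$}
  S→a A: FOLLOW(A) ⊇ FOLLOW(S) ⊇ {$,a,b}; new: +{$,a,b}
  S→b C: FOLLOW(C) ⊇ FOLLOW(S) ⊇ {$,a,b}; new: +{$,a,b}
  FOLLOW[S]={$,a,b}  FOLLOW[A]={$,a,b}  FOLLOW[B]={$,a,b}  FOLLOW[C]={$,a,b}
pass 2: (no change)
  FOLLOW[S]={$,a,b}  FOLLOW[A]={$,a,b}  FOLLOW[B]={$,a,b}  FOLLOW[C]={$,a,b}

FOLLOW(S) = ["$", "a", "b"]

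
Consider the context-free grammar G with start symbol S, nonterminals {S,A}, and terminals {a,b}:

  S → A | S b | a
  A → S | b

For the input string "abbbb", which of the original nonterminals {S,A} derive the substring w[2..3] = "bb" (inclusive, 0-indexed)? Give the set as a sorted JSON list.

Convert to CNF:
  S -> S T0 | a | b
  A -> S T0 | a | b
  T0 -> b

CYK fill — only the sub-triangle for w[2..3]:
  T[2,2] 'b' = {A,S,T0}  orig:{A,S}
  T[3,3] 'b' = {A,S,T0}  orig:{A,S}
  T[2,3] 'bb' = {A,S}

Original NTs in T[2,3] deriving "bb": ["A", "S"]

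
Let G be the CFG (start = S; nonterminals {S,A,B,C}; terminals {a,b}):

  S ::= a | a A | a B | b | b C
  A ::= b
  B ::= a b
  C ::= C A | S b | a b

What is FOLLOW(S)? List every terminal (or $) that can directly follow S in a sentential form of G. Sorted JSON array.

Compute FIRST by fixpoint:
[1]
  A via A→b: +{b}
  B via B→a b: +{a}
  C via C→a b: +{a}
  S via S→a: +{a}
  S via S→b: +{b}
  FIRST[S]={a,b}  FIRST[A]={b}  FIRST[B]={a}  FIRST[C]={a}
[2]
  C via C→S b: +{b}
  FIRST[S]={a,b}  FIRST[A]={b}  FIRST[B]={a}  FIRST[C]={a,b}
[3] — fixpoint
  FIRST[S]={a,b}  FIRST[A]={b}  FIRST[B]={a}  FIRST[C]={a,b}

FOLLOW sets:
seed FOLLOW(S) with $
round 1:
  C→C A: FOLLOW(C) ⊇ FIRST(A) = {b}; new: +{b}
  C→C A: FOLLOW(A) ⊇ FOLLOW(C) ⊇ {b}; new: +{b}
  C→S b: FOLLOW(S) ⊇ FIRST(b) = {b}; new: +{b}
  S→a A: FOLLOW(A) ⊇ FOLLOW(S) ⊇ {$,b}; new: +{$}
  S→a B: FOLLOW(B) ⊇ FOLLOW(S) ⊇ {$,b}; new: +{$,b}
  S→b C: FOLLOW(C) ⊇ FOLLOW(S) ⊇ {$,b}; new: +{$}
  FOLLOW[S]={$,b}  FOLLOW[A]={$,b}  FOLLOW[B]={$,b}  FOLLOW[C]={$,b}
round 2: (stable)
  FOLLOW[S]={$,b}  FOLLOW[A]={$,b}  FOLLOW[B]={$,b}  FOLLOW[C]={$,b}

FOLLOW(S) = ["$", "b"]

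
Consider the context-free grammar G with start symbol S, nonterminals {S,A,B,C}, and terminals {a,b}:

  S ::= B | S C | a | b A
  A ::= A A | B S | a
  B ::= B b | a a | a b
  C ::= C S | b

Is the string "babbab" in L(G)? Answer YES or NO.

CNF form of G:
  S -> B T0 | S C | T0 A | T1 T0 | T1 T1 | a
  A -> A A | B S | a
  B -> B T0 | T1 T0 | T1 T1
  C -> C S | b
  T0 -> b
  T1 -> a

Fill CYK table bottom-up:
  cell(0,0) b: {C,T0}  orig:{C}
  cell(1,1) a: {A,S,T1}  orig:{A,S}
  cell(2,2) b: {C,T0}  orig:{C}
  cell(3,3) b: {C,T0}  orig:{C}
  cell(4,4) a: {A,S,T1}  orig:{A,S}
  cell(5,5) b: {C,T0}  orig:{C}
  cell(0,1) ba: {C,S}
  cell(1,2) ab: {B,S}
  cell(2,3) bb: ∅
  cell(3,4) ba: {C,S}
  cell(4,5) ab: {B,S}
  cell(0,2) bab: {C,S}
  cell(1,3) abb: {B,S}
  cell(2,4) bba: {C}
  cell(3,5) bab: {C,S}
  cell(0,3) babb: {C,S}
  cell(1,4) abba: {A,S}
  cell(2,5) bbab: {C}
  cell(0,4) babba: {C,S}
  cell(1,5) abbab: {A,S}
  cell(0,5) babbab: {C,S}

S ∈ T[0,5] ⇒ YES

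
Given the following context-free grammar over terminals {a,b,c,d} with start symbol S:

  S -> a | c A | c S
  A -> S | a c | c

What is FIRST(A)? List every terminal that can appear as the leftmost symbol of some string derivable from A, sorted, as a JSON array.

FIRST iteration:
round 1:
  A via A→a c: +{a}
  A via A→c: +{c}
  S via S→a: +{a}
  S via S→c A: +{c}
  S: {a,c}  A: {a,c}
round 2: (stable)
  S: {a,c}  A: {a,c}

FIRST(A) = ["a", "c"]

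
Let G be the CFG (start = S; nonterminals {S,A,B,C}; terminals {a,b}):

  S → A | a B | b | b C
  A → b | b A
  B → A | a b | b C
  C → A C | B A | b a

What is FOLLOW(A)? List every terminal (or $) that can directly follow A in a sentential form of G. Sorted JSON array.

FIRST iteration:
pass 1:
  A via A→b: +{b}
  B via B→A: +{b}
  B via B→a b: +{a}
  C via C→A C: +{b}
  C via C→B A: +{a}
  S via S→A: +{b}
  S via S→a B: +{a}
  S: {a,b}  A: {b}  B: {a,b}  C: {a,b}
pass 2: (no change)
  S: {a,b}  A: {b}  B: {a,b}  C: {a,b}

FOLLOW sets:
initialize: $ ∈ FOLLOW(S)
round 1:
  C→A C: FOLLOW(A) ⊇ FIRST(C) = {a,b}; new: +{a,b}
  C→B A: FOLLOW(B) ⊇ FIRST(A) = {b}; new: +{b}
  S→A: FOLLOW(A) ⊇ FOLLOW(S) ⊇ {$}; new: +{$}
  S→a B: FOLLOW(B) ⊇ FOLLOW(S) ⊇ {$}; new: +{$}
  S→b C: FOLLOW(C) ⊇ FOLLOW(S) ⊇ {$}; new: +{$}
  FOLLOW(S)={$}  FOLLOW(A)={$,a,b}  FOLLOW(B)={$,b}  FOLLOW(C)={$}
round 2:
  B→b C: FOLLOW(C) ⊇ FOLLOW(B) ⊇ {$,b}; new: +{b}
  FOLLOW(S)={$}  FOLLOW(A)={$,a,b}  FOLLOW(B)={$,b}  FOLLOW(C)={$,b}
round 3: (stable)
  FOLLOW(S)={$}  FOLLOW(A)={$,a,b}  FOLLOW(B)={$,b}  FOLLOW(C)={$,b}

FOLLOW(A) = ["$", "a", "b"]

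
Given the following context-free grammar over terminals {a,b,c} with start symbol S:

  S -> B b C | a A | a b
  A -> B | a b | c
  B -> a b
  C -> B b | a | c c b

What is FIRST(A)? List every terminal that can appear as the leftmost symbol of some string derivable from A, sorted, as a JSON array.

FIRST iteration:
iter 1:
  A via A→a b: +{a}
  A via A→c: +{c}
  B via B→a b: +{a}
  C via C→B b: +{a}
  C via C→c c b: +{c}
  S via S→B b C: +{a}
  S: {a}  A: {a,c}  B: {a}  C: {a,c}
iter 2: — fixpoint
  S: {a}  A: {a,c}  B: {a}  C: {a,c}

FIRST(A) = ["a", "c"]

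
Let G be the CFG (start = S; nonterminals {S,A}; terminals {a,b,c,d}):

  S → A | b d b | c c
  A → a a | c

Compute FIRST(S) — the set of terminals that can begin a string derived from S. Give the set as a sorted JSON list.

Compute FIRST by fixpoint:
pass 1:
  A via A→a a: +{a}
  A via A→c: +{c}
  S via S→A: +{a,c}
  S via S→b d b: +{b}
  S: {a,b,c}  A: {a,c}
pass 2: (no change)
  S: {a,b,c}  A: {a,c}

FIRST(S) = ["a", "b", "c"]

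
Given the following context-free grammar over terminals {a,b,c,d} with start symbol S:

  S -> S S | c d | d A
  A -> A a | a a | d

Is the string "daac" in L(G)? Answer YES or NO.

Convert to CNF:
  S -> S S | T1 T2 | T2 A
  A -> A T0 | T0 T0 | d
  T0 -> a
  T1 -> c
  T2 -> d

CYK table (by increasing span):
  [0..0]={A,T2}  "d"  orig:{A}
  [1..1]={T0}  "a"  orig:{}
  [2..2]={T0}  "a"  orig:{}
  [3..3]={T1}  "c"  orig:{}
  [0..1]={A}  "da"
  [1..2]={A}  "aa"
  [2..3]=∅  "ac"
  [0..2]={A,S}  "daa"
  [1..3]=∅  "aac"
  [0..3]=∅  "daac"

S ∉ T[0,3] ⇒ NO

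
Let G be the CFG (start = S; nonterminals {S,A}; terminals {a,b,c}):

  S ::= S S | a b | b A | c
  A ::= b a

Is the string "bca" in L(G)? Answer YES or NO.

CNF form of G:
  S -> S S | T0 A | T1 T0 | c
  A -> T0 T1
  T0 -> b
  T1 -> a

CYK fill:
  cell(0,0) b: {T0}  orig:{}
  cell(1,1) c: {S}
  cell(2,2) a: {T1}  orig:{}
  cell(0,1) bc: ∅
  cell(1,2) ca: ∅
  cell(0,2) bca: ∅

S ∉ T[0,2] ⇒ NO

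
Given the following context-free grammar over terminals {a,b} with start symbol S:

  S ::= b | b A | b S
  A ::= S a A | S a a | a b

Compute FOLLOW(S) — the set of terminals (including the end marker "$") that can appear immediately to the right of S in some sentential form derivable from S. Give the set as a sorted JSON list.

FIRST sets, iterate to fixpoint:
iter 1:
  A via A→a b: +{a}
  S via S→b: +{b}
  S: {b}  A: {a}
iter 2:
  A via A→S a A: +{b}
  S: {b}  A: {a,b}
iter 3: — fixpoint
  S: {b}  A: {a,b}

FOLLOW sets:
initialize: $ ∈ FOLLOW(S)
iter 1:
  A→S a A: FOLLOW(S) ⊇ FIRST(a) = {a}; new: +{a}
  S→b A: FOLLOW(A) ⊇ FOLLOW(S) ⊇ {$,a}; new: +{$,a}
  FOLLOW(S)={$,a}  FOLLOW(A)={$,a}
iter 2: (stable)
  FOLLOW(S)={$,a}  FOLLOW(A)={$,a}

FOLLOW(S) = ["$", "a"]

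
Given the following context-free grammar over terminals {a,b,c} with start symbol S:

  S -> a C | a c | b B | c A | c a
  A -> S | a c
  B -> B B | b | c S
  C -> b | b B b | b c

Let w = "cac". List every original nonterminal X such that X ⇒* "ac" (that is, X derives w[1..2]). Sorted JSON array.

Convert to CNF:
  S -> T0 C | T0 T1 | T1 A | T1 T0 | T2 B
  A -> T0 C | T0 T1 | T1 A | T1 T0 | T2 B
  B -> B B | T1 S | b
  C -> T2 T1 | T2 X3 | b
  T0 -> a
  T1 -> c
  T2 -> b
  X3 -> B T2

CYK fill, restricted to cells inside w[1..2]:
  [1..1]={T0}  "a"  orig:{}
  [2..2]={T1}  "c"  orig:{}
  [1..2]={A,S}  "ac"

Original NTs in T[1,2] deriving "ac": ["A", "S"]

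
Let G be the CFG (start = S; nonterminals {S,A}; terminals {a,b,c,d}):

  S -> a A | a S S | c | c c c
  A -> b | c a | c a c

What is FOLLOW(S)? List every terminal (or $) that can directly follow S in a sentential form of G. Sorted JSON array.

FIRST iteration:
iter 1:
  A via A→b: +{b}
  A via A→c a: +{c}
  S via S→a A: +{a}
  S via S→c: +{c}
  S: {a,c}  A: {b,c}
iter 2: (no change)
  S: {a,c}  A: {b,c}

FOLLOW sets:
seed FOLLOW(S) with $
pass 1:
  S→a A: FOLLOW(A) ⊇ FOLLOW(S) ⊇ {$}; new: +{$}
  S→a S S: FOLLOW(S) ⊇ FIRST(S) = {a,c}; new: +{a,c}
  FOLLOW(S)={$,a,c}  FOLLOW(A)={$}
pass 2:
  S→a A: FOLLOW(A) ⊇ FOLLOW(S) ⊇ {$,a,c}; new: +{a,c}
  FOLLOW(S)={$,a,c}  FOLLOW(A)={$,a,c}
pass 3: done
  FOLLOW(S)={$,a,c}  FOLLOW(A)={$,a,c}

FOLLOW(S) = ["$", "a", "c"]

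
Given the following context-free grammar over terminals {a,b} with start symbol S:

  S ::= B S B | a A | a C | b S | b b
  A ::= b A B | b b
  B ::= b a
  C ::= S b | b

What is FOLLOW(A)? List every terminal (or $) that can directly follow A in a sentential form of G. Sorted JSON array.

Compute FIRST by fixpoint:
pass 1:
  A via A→b A B: +{b}
  B via B→b a: +{b}
  C via C→b: +{b}
  S via S→B S B: +{b}
  S via S→a A: +{a}
  S: {a,b}  A: {b}  B: {b}  C: {b}
pass 2:
  C via C→S b: +{a}
  S: {a,b}  A: {b}  B: {b}  C: {a,b}
pass 3: done
  S: {a,b}  A: {b}  B: {b}  C: {a,b}

Compute FOLLOW by fixpoint:
initialize: $ ∈ FOLLOW(S)
iter 1:
  A→b A B: FOLLOW(A) ⊇ FIRST(B) = {b}; new: +{b}
  A→b A B: FOLLOW(B) ⊇ FOLLOW(A) ⊇ {b}; new: +{b}
  C→S b: FOLLOW(S) ⊇ FIRST(b) = {b}; new: +{b}
  S→B S B: FOLLOW(B) ⊇ FIRST(S) = {a,b}; new: +{a}
  S→B S B: FOLLOW(B) ⊇ FOLLOW(S) ⊇ {$,b}; new: +{$}
  S→a A: FOLLOW(A) ⊇ FOLLOW(S) ⊇ {$,b}; new: +{$}
  S→a C: FOLLOW(C) ⊇ FOLLOW(S) ⊇ {$,b}; new: +{$,b}
  S: {$,b}  A: {$,b}  B: {$,a,b}  C: {$,b}
iter 2: (no change)
  S: {$,b}  A: {$,b}  B: {$,a,b}  C: {$,b}

FOLLOW(A) = ["$", "b"]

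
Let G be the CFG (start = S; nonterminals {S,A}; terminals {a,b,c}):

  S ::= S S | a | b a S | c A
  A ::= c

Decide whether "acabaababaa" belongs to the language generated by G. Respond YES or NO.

CNF form of G:
  S -> S S | T0 X3 | T2 A | a
  A -> c
  T0 -> b
  T1 -> a
  T2 -> c
  X3 -> T1 S

CYK fill:
  cell(0,0) a: {S,T1}  orig:{S}
  cell(1,1) c: {A,T2}  orig:{A}
  cell(2,2) a: {S,T1}  orig:{S}
  cell(3,3) b: {T0}  orig:{}
  cell(4,4) a: {S,T1}  orig:{S}
  cell(5,5) a: {S,T1}  orig:{S}
  cell(6,6) b: {T0}  orig:{}
  cell(7,7) a: {S,T1}  orig:{S}
  cell(8,8) b: {T0}  orig:{}
  cell(9,9) a: {S,T1}  orig:{S}
  cell(10,10) a: {S,T1}  orig:{S}
  cell(0,1) ac: ∅
  cell(1,2) ca: ∅
  cell(2,3) ab: ∅
  cell(3,4) ba: ∅
  cell(4,5) aa: {S,X3}  orig:{S}
  cell(5,6) ab: ∅
  cell(6,7) ba: ∅
  cell(7,8) ab: ∅
  cell(8,9) ba: ∅
  cell(9,10) aa: {S,X3}  orig:{S}
  cell(0,2) aca: ∅
  cell(1,3) cab: ∅
  cell(2,4) aba: ∅
  cell(3,5) baa: {S}
  cell(4,6) aab: ∅
  cell(5,7) aba: ∅
  cell(6,8) bab: ∅
  cell(7,9) aba: ∅
  cell(8,10) baa: {S}
  cell(0,3) acab: ∅
  cell(1,4) caba: ∅
  cell(2,5) abaa: {S,X3}  orig:{S}
  cell(3,6) baab: ∅
  cell(4,7) aaba: ∅
  cell(5,8) abab: ∅
  cell(6,9) baba: ∅
  cell(7,10) abaa: {S,X3}  orig:{S}
  cell(0,4) acaba: ∅
  cell(1,5) cabaa: ∅
  cell(2,6) abaab: ∅
  cell(3,7) baaba: ∅
  cell(4,8) aabab: ∅
  cell(5,9) ababa: ∅
  cell(6,10) babaa: {S}
  cell(0,5) acabaa: ∅
  cell(1,6) cabaab: ∅
  cell(2,7) abaaba: ∅
  cell(3,8) baabab: ∅
  cell(4,9) aababa: ∅
  cell(5,10) ababaa: {S,X3}  orig:{S}
  cell(0,6) acabaab: ∅
  cell(1,7) cabaaba: ∅
  cell(2,8) abaabab: ∅
  cell(3,9) baababa: ∅
  cell(4,10) aababaa: {S,X3}  orig:{S}
  cell(0,7) acabaaba: ∅
  cell(1,8) cabaabab: ∅
  cell(2,9) abaababa: ∅
  cell(3,10) baababaa: {S}
  cell(0,8) acabaabab: ∅
  cell(1,9) cabaababa: ∅
  cell(2,10) abaababaa: {S,X3}  orig:{S}
  cell(0,9) acabaababa: ∅
  cell(1,10) cabaababaa: ∅
  cell(0,10) acabaababaa: ∅

S ∉ T[0,10] ⇒ NO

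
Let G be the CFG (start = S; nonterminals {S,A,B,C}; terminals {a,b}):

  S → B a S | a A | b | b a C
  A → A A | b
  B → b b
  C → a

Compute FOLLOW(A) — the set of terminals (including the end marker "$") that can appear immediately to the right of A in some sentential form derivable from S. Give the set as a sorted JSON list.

Compute FIRST by fixpoint:
iter 1:
  A via A→b: +{b}
  B via B→b b: +{b}
  C via C→a: +{a}
  S via S→B a S: +{b}
  S via S→a A: +{a}
  S: {a,b}  A: {b}  B: {b}  C: {a}
iter 2: (stable)
  S: {a,b}  A: {b}  B: {b}  C: {a}

Compute FOLLOW by fixpoint:
initialize: $ ∈ FOLLOW(S)
iter 1:
  A→A A: FOLLOW(A) ⊇ FIRST(A) = {b}; new: +{b}
  S→B a S: FOLLOW(B) ⊇ FIRST(a) = {a}; new: +{a}
  S→a A: FOLLOW(A) ⊇ FOLLOW(S) ⊇ {$}; new: +{$}
  S→b a C: FOLLOW(C) ⊇ FOLLOW(S) ⊇ {$}; new: +{$}
  S: {$}  A: {$,b}  B: {a}  C: {$}
iter 2: done
  S: {$}  A: {$,b}  B: {a}  C: {$}

FOLLOW(A) = ["$", "b"]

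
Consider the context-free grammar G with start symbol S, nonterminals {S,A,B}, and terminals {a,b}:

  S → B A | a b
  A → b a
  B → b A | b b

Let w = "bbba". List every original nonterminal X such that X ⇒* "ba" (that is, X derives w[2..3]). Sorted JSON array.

Convert to CNF:
  S -> B A | T1 T0
  A -> T0 T1
  B -> T0 A | T0 T0
  T0 -> b
  T1 -> a

CYK table (by increasing span) — only the sub-triangle for w[2..3]:
  T[2,2] 'b' = {T0}  orig:{}
  T[3,3] 'a' = {T1}  orig:{}
  T[2,3] 'ba' = {A}

Original NTs in T[2,3] deriving "ba": ["A"]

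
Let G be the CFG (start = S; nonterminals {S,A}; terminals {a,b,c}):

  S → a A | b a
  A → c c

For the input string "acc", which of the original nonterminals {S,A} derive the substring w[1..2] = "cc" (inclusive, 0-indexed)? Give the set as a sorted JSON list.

CNF form of G:
  S -> T1 A | T2 T1
  A -> T0 T0
  T0 -> c
  T1 -> a
  T2 -> b

CYK table (by increasing span) (cells [i..j] with 1 ≤ i ≤ j ≤ 2 only):
  T[1,1] 'c' = {T0}  orig:{}
  T[2,2] 'c' = {T0}  orig:{}
  T[1,2] 'cc' = {A}

Original NTs in T[1,2] deriving "cc": ["A"]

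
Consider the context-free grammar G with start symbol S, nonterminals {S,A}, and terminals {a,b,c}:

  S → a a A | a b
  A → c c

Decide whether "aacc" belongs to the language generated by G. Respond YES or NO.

Convert to CNF:
  S -> T1 T2 | T1 X3
  A -> T0 T0
  T0 -> c
  T1 -> a
  T2 -> b
  X3 -> T1 A

CYK table (by increasing span):
  T[0,0] 'a' = {T1}  orig:{}
  T[1,1] 'a' = {T1}  orig:{}
  T[2,2] 'c' = {T0}  orig:{}
  T[3,3] 'c' = {T0}  orig:{}
  T[0,1] 'aa' = ∅
  T[1,2] 'ac' = ∅
  T[2,3] 'cc' = {A}
  T[0,2] 'aac' = ∅
  T[1,3] 'acc' = {X3}  orig:{}
  T[0,3] 'aacc' = {S}

S ∈ T[0,3] ⇒ YES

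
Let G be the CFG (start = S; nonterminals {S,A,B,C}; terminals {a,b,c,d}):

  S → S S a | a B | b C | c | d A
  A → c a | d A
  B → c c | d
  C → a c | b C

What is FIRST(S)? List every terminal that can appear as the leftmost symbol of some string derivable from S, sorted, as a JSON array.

FIRST sets, iterate to fixpoint:
round 1:
  A via A→c a: +{c}
  A via A→d A: +{d}
  B via B→c c: +{c}
  B via B→d: +{d}
  C via C→a c: +{a}
  C via C→b C: +{b}
  S via S→a B: +{a}
  S via S→b C: +{b}
  S via S→c: +{c}
  S via S→d A: +{d}
  FIRST(S)={a,b,c,d}  FIRST(A)={c,d}  FIRST(B)={c,d}  FIRST(C)={a,b}
round 2: (no change)
  FIRST(S)={a,b,c,d}  FIRST(A)={c,d}  FIRST(B)={c,d}  FIRST(C)={a,b}

FIRST(S) = ["a", "b", "c", "d"]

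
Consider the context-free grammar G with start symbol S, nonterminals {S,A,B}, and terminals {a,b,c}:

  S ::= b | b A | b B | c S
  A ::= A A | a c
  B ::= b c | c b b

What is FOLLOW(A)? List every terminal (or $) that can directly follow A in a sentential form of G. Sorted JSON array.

Compute FIRST by fixpoint:
iter 1:
  A via A→a c: +{a}
  B via B→b c: +{b}
  B via B→c b b: +{c}
  S via S→b: +{b}
  S via S→c S: +{c}
  S: {b,c}  A: {a}  B: {b,c}
iter 2: — fixpoint
  S: {b,c}  A: {a}  B: {b,c}

Compute FOLLOW by fixpoint:
initialize: $ ∈ FOLLOW(S)
round 1:
  A→A A: FOLLOW(A) ⊇ FIRST(A) = {a}; new: +{a}
  S→b A: FOLLOW(A) ⊇ FOLLOW(S) ⊇ {$}; new: +{$}
  S→b B: FOLLOW(B) ⊇ FOLLOW(S) ⊇ {$}; new: +{$}
  FOLLOW(S)={$}  FOLLOW(A)={$,a}  FOLLOW(B)={$}
round 2: (stable)
  FOLLOW(S)={$}  FOLLOW(A)={$,a}  FOLLOW(B)={$}

FOLLOW(A) = ["$", "a"]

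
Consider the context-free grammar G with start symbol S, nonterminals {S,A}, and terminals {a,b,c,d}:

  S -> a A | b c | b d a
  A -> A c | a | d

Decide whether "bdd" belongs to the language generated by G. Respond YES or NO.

Convert to CNF:
  S -> T1 A | T2 T0 | T2 X4
  A -> A T0 | a | d
  T0 -> c
  T1 -> a
  T2 -> b
  T3 -> d
  X4 -> T3 T1

Fill CYK table bottom-up:
  [0..0]={T2}  "b"  orig:{}
  [1..1]={A,T3}  "d"  orig:{A}
  [2..2]={A,T3}  "d"  orig:{A}
  [0..1]=∅  "bd"
  [1..2]=∅  "dd"
  [0..2]=∅  "bdd"

S ∉ T[0,2] ⇒ NO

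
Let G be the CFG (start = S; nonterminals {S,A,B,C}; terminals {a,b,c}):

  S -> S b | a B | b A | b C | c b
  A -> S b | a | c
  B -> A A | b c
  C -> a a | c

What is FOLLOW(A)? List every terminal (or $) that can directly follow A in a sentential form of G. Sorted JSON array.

Compute FIRST by fixpoint:
iter 1:
  A via A→a: +{a}
  A via A→c: +{c}
  B via B→A A: +{a,c}
  B via B→b c: +{b}
  C via C→a a: +{a}
  C via C→c: +{c}
  S via S→a B: +{a}
  S via S→b A: +{b}
  S via S→c b: +{c}
  FIRST(S)={a,b,c}  FIRST(A)={a,c}  FIRST(B)={a,b,c}  FIRST(C)={a,c}
iter 2:
  A via A→S b: +{b}
  FIRST(S)={a,b,c}  FIRST(A)={a,b,c}  FIRST(B)={a,b,c}  FIRST(C)={a,c}
iter 3: done
  FIRST(S)={a,b,c}  FIRST(A)={a,b,c}  FIRST(B)={a,b,c}  FIRST(C)={a,c}

Compute FOLLOW by fixpoint:
initialize: $ ∈ FOLLOW(S)
round 1:
  A→S b: FOLLOW(S) ⊇ FIRST(b) = {b}; new: +{b}
  B→A A: FOLLOW(A) ⊇ FIRST(A) = {a,b,c}; new: +{a,b,c}
  S→a B: FOLLOW(B) ⊇ FOLLOW(S) ⊇ {$,b}; new: +{$,b}
  S→b A: FOLLOW(A) ⊇ FOLLOW(S) ⊇ {$,b}; new: +{$}
  S→b C: FOLLOW(C) ⊇ FOLLOW(S) ⊇ {$,b}; new: +{$,b}
  FOLLOW[S]={$,b}  FOLLOW[A]={$,a,b,c}  FOLLOW[B]={$,b}  FOLLOW[C]={$,b}
round 2: (stable)
  FOLLOW[S]={$,b}  FOLLOW[A]={$,a,b,c}  FOLLOW[B]={$,b}  FOLLOW[C]={$,b}

FOLLOW(A) = ["$", "a", "b", "c"]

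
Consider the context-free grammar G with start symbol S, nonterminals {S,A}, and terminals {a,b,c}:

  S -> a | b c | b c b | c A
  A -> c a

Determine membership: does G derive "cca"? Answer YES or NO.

CNF form of G:
  S -> T0 A | T2 T0 | T2 X3 | a
  A -> T0 T1
  T0 -> c
  T1 -> a
  T2 -> b
  X3 -> T0 T2

CYK table (by increasing span):
  [0..0]={T0}  "c"  orig:{}
  [1..1]={T0}  "c"  orig:{}
  [2..2]={S,T1}  "a"  orig:{S}
  [0..1]=∅  "cc"
  [1..2]={A}  "ca"
  [0..2]={S}  "cca"

S ∈ T[0,2] ⇒ YES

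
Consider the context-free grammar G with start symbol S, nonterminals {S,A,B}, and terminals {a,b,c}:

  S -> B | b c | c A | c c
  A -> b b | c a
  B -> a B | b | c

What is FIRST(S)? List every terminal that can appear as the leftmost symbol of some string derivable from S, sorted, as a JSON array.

Compute FIRST by fixpoint:
[1]
  A via A→b b: +{b}
  A via A→c a: +{c}
  B via B→a B: +{a}
  B via B→b: +{b}
  B via B→c: +{c}
  S via S→B: +{a,b,c}
  FIRST[S]={a,b,c}  FIRST[A]={b,c}  FIRST[B]={a,b,c}
[2] (stable)
  FIRST[S]={a,b,c}  FIRST[A]={b,c}  FIRST[B]={a,b,c}

FIRST(S) = ["a", "b", "c"]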